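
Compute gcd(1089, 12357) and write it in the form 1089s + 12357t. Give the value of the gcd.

9

Euclidean algorithm:
12357 = 11·1089 + 378
1089 = 2·378 + 333
378 = 1·333 + 45
333 = 7·45 + 18
45 = 2·18 + 9
18 = 2·9 + 0
gcd(1089, 12357) = 9.
Working backward:
9 = 45 − 2·18
9 = −2·333 + 15·45
9 = 15·378 − 17·333
9 = −17·1089 + 49·378
9 = 49·12357 − 556·1089
So 9 = (49)·12357 + (-556)·1089.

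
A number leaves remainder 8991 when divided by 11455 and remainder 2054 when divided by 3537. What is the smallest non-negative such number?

37214831

Write x = 8991 + 11455·k. Then 11455·k ≡ 2054 − 8991 ≡ 137 (mod 3537).
Need 11455⁻¹ mod 3537. Extended Euclid on (3537, 844):
3537 = 4*844 + 161
844 = 5*161 + 39
161 = 4*39 + 5
39 = 7*5 + 4
5 = 1*4 + 1
4 = 4*1 + 0
Back-substitute:
1 = 5 − 4
1 = −39 + 8·5
1 = 8·161 − 33·39
1 = −33·844 + 173·161
1 = 173·3537 − 725·844
11455⁻¹ ≡ 2812 (mod 3537), so k ≡ 2812·137 ≡ 3248 (mod 3537).
x = 8991 + 11455·3248 = 37214831.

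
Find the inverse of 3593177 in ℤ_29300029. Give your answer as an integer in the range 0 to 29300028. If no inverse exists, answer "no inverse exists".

14844190

gcd(29300029, 3593177) by repeated division:
29300029 = 8*3593177 + 554613
3593177 = 6*554613 + 265499
554613 = 2*265499 + 23615
265499 = 11*23615 + 5734
23615 = 4*5734 + 679
5734 = 8*679 + 302
679 = 2*302 + 75
302 = 4*75 + 2
75 = 37*2 + 1
2 = 2*1 + 0
The gcd is 1. Working backward:
1 = 75 − 37·2
1 = −37·302 + 149·75
1 = 149·679 − 335·302
1 = −335·5734 + 2829·679
1 = 2829·23615 − 11651·5734
1 = −11651·265499 + 130990·23615
1 = 130990·554613 − 273631·265499
1 = −273631·3593177 + 1772776·554613
1 = 1772776·29300029 − 14455839·3593177
Thus 3593177·(-14455839) ≡ 1 (mod 29300029); reducing, -14455839 mod 29300029 = 14844190.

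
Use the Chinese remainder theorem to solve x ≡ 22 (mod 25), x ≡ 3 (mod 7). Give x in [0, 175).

122

Write x = 22 + 25·k. Then 25·k ≡ 3 − 22 ≡ 2 (mod 7).
Need 25⁻¹ mod 7. Extended Euclid on (7, 4):
7 = 1·4 + 3
4 = 1·3 + 1
3 = 3·1 + 0
Back-substitute:
1 = 4 − 3
1 = −7 + 2·4
25⁻¹ ≡ 2 (mod 7), so k ≡ 2·2 ≡ 4 (mod 7).
x = 22 + 25·4 = 122.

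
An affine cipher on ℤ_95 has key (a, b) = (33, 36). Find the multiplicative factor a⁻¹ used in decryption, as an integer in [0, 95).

72

gcd(95, 33) by repeated division:
95 = 2×33 + 29
33 = 1×29 + 4
29 = 7×4 + 1
4 = 4×1 + 0
Since gcd(33, 95) = 1, back-substitute to write 1 as a combination:
1 = 29 − 7·4
1 = −7·33 + 8·29
1 = 8·95 − 23·33
So 33·(-23) ≡ 1 (mod 95), and -23 ≡ 72 (mod 95).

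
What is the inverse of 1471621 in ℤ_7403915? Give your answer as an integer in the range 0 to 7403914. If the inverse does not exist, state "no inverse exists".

329871

gcd(7403915, 1471621) by repeated division:
7403915 = 5×1471621 + 45810
1471621 = 32×45810 + 5701
45810 = 8×5701 + 202
5701 = 28×202 + 45
202 = 4×45 + 22
45 = 2×22 + 1
22 = 22×1 + 0
The gcd is 1. Working backward:
1 = 45 − 2·22
1 = −2·202 + 9·45
1 = 9·5701 − 254·202
1 = −254·45810 + 2041·5701
1 = 2041·1471621 − 65566·45810
1 = −65566·7403915 + 329871·1471621
So 1471621·329871 ≡ 1 (mod 7403915).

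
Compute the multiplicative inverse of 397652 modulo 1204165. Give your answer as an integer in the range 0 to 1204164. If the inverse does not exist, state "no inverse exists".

Run Euclid on (1204165, 397652):
1204165 = 3·397652 + 11209
397652 = 35·11209 + 5337
11209 = 2·5337 + 535
5337 = 9·535 + 522
535 = 1·522 + 13
522 = 40·13 + 2
13 = 6·2 + 1
2 = 2·1 + 0
Since gcd(397652, 1204165) = 1, back-substitute to write 1 as a combination:
1 = 13 − 6·2
1 = −6·522 + 241·13
1 = 241·535 − 247·522
1 = −247·5337 + 2464·535
1 = 2464·11209 − 5175·5337
1 = −5175·397652 + 183589·11209
1 = 183589·1204165 − 555942·397652
So 397652·(-555942) ≡ 1 (mod 1204165), and -555942 ≡ 648223 (mod 1204165).

648223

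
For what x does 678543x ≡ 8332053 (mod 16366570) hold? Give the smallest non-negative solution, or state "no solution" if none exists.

First find gcd(678543, 16366570):
16366570 = 24·678543 + 81538
678543 = 8·81538 + 26239
81538 = 3·26239 + 2821
26239 = 9·2821 + 850
2821 = 3·850 + 271
850 = 3·271 + 37
271 = 7·37 + 12
37 = 3·12 + 1
12 = 12·1 + 0
gcd = 1, so a unique solution mod 16366570 exists.
Back-substitute for the Bézout coefficients:
1 = 37 − 3·12
1 = −3·271 + 22·37
1 = 22·850 − 69·271
1 = −69·2821 + 229·850
1 = 229·26239 − 2130·2821
1 = −2130·81538 + 6619·26239
1 = 6619·678543 − 55082·81538
1 = −55082·16366570 + 1328587·678543
So 678543·(1328587) ≡ 1 (mod 16366570), giving 678543⁻¹ ≡ 1328587.
x ≡ 678543⁻¹·8332053 ≡ 1328587·8332053 ≡ 348211 (mod 16366570).

348211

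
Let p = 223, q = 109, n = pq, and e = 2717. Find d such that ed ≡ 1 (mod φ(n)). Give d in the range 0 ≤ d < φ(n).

φ(n) = (p−1)(q−1) = 222·108 = 23976.
Need d with 2717·d ≡ 1 (mod 23976). Apply the extended Euclidean algorithm:
23976 = 8×2717 + 2240
2717 = 1×2240 + 477
2240 = 4×477 + 332
477 = 1×332 + 145
332 = 2×145 + 42
145 = 3×42 + 19
42 = 2×19 + 4
19 = 4×4 + 3
4 = 1×3 + 1
3 = 3×1 + 0
Back-substitute:
1 = 4 − 3
1 = −19 + 5·4
1 = 5·42 − 11·19
1 = −11·145 + 38·42
1 = 38·332 − 87·145
1 = −87·477 + 125·332
1 = 125·2240 − 587·477
1 = −587·2717 + 712·2240
1 = 712·23976 − 6283·2717
So 2717·(-6283) ≡ 1 (mod 23976), hence d ≡ -6283 ≡ 17693 (mod 23976).

17693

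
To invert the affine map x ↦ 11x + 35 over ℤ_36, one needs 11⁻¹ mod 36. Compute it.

gcd(36, 11) by repeated division:
36 = 3·11 + 3
11 = 3·3 + 2
3 = 1·2 + 1
2 = 2·1 + 0
Since gcd(11, 36) = 1, back-substitute to write 1 as a combination:
1 = 3 − 2
1 = −11 + 4·3
1 = 4·36 − 13·11
Thus 11·(-13) ≡ 1 (mod 36); reducing, -13 mod 36 = 23.

23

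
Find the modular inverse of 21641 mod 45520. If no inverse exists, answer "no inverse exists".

Run Euclid on (45520, 21641):
45520 = 2·21641 + 2238
21641 = 9·2238 + 1499
2238 = 1·1499 + 739
1499 = 2·739 + 21
739 = 35·21 + 4
21 = 5·4 + 1
4 = 4·1 + 0
gcd = 1, so the inverse exists. Back-substitute:
1 = 21 − 5·4
1 = −5·739 + 176·21
1 = 176·1499 − 357·739
1 = −357·2238 + 533·1499
1 = 533·21641 − 5154·2238
1 = −5154·45520 + 10841·21641
So 21641·10841 ≡ 1 (mod 45520).

10841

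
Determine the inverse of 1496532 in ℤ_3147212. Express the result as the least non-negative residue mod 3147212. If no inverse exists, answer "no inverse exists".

Euclidean algorithm on 3147212, 1496532:
3147212 = 2×1496532 + 154148
1496532 = 9×154148 + 109200
154148 = 1×109200 + 44948
109200 = 2×44948 + 19304
44948 = 2×19304 + 6340
19304 = 3×6340 + 284
6340 = 22×284 + 92
284 = 3×92 + 8
92 = 11×8 + 4
8 = 2×4 + 0
Since gcd = 4 > 1, 1496532 is not a unit mod 3147212.

no inverse exists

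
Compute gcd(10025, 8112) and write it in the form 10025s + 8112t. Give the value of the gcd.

Euclidean algorithm:
10025 = 1*8112 + 1913
8112 = 4*1913 + 460
1913 = 4*460 + 73
460 = 6*73 + 22
73 = 3*22 + 7
22 = 3*7 + 1
7 = 7*1 + 0
gcd(10025, 8112) = 1.
Working backward:
1 = 22 − 3·7
1 = −3·73 + 10·22
1 = 10·460 − 63·73
1 = −63·1913 + 262·460
1 = 262·8112 − 1111·1913
1 = −1111·10025 + 1373·8112
So 1 = (-1111)·10025 + (1373)·8112.

1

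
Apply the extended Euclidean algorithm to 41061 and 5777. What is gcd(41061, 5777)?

1

Apply Euclid's algorithm to 41061 and 5777:
41061 = 7*5777 + 622
5777 = 9*622 + 179
622 = 3*179 + 85
179 = 2*85 + 9
85 = 9*9 + 4
9 = 2*4 + 1
4 = 4*1 + 0
gcd(41061, 5777) = 1.
Back-substituting:
1 = 9 − 2·4
1 = −2·85 + 19·9
1 = 19·179 − 40·85
1 = −40·622 + 139·179
1 = 139·5777 − 1291·622
1 = −1291·41061 + 9176·5777
So 1 = (-1291)·41061 + (9176)·5777.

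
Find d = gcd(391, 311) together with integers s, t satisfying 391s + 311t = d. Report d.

Repeated division:
391 = 1×311 + 80
311 = 3×80 + 71
80 = 1×71 + 9
71 = 7×9 + 8
9 = 1×8 + 1
8 = 8×1 + 0
gcd(391, 311) = 1.
Working backward:
1 = 9 − 8
1 = −71 + 8·9
1 = 8·80 − 9·71
1 = −9·311 + 35·80
1 = 35·391 − 44·311
So 1 = (35)·391 + (-44)·311.

1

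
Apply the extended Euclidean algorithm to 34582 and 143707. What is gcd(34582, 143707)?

Euclidean algorithm:
143707 = 4*34582 + 5379
34582 = 6*5379 + 2308
5379 = 2*2308 + 763
2308 = 3*763 + 19
763 = 40*19 + 3
19 = 6*3 + 1
3 = 3*1 + 0
gcd(34582, 143707) = 1.
Back-substituting:
1 = 19 − 6·3
1 = −6·763 + 241·19
1 = 241·2308 − 729·763
1 = −729·5379 + 1699·2308
1 = 1699·34582 − 10923·5379
1 = −10923·143707 + 45391·34582
So 1 = (-10923)·143707 + (45391)·34582.

1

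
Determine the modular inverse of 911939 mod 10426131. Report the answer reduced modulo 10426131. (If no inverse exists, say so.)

gcd(10426131, 911939) by repeated division:
10426131 = 11×911939 + 394802
911939 = 2×394802 + 122335
394802 = 3×122335 + 27797
122335 = 4×27797 + 11147
27797 = 2×11147 + 5503
11147 = 2×5503 + 141
5503 = 39×141 + 4
141 = 35×4 + 1
4 = 4×1 + 0
gcd = 1, so the inverse exists. Back-substitute:
1 = 141 − 35·4
1 = −35·5503 + 1366·141
1 = 1366·11147 − 2767·5503
1 = −2767·27797 + 6900·11147
1 = 6900·122335 − 30367·27797
1 = −30367·394802 + 98001·122335
1 = 98001·911939 − 226369·394802
1 = −226369·10426131 + 2588060·911939
So 911939·2588060 ≡ 1 (mod 10426131).

2588060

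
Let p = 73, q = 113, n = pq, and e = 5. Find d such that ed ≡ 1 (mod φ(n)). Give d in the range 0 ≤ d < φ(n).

1613

φ(n) = (p−1)(q−1) = 72·112 = 8064.
Need d with 5·d ≡ 1 (mod 8064). Apply the extended Euclidean algorithm:
8064 = 1612×5 + 4
5 = 1×4 + 1
4 = 4×1 + 0
Back-substitute:
1 = 5 − 4
1 = −8064 + 1613·5
So 5·1613 ≡ 1 (mod 8064), hence d = 1613.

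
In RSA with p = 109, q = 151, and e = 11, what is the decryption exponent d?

5891

φ(n) = (p−1)(q−1) = 108·150 = 16200.
Need d with 11·d ≡ 1 (mod 16200). Apply the extended Euclidean algorithm:
16200 = 1472·11 + 8
11 = 1·8 + 3
8 = 2·3 + 2
3 = 1·2 + 1
2 = 2·1 + 0
Back-substitute:
1 = 3 − 2
1 = −8 + 3·3
1 = 3·11 − 4·8
1 = −4·16200 + 5891·11
So 11·5891 ≡ 1 (mod 16200), hence d = 5891.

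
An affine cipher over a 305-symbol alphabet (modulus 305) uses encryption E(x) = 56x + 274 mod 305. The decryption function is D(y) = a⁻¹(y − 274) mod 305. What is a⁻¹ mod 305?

256

gcd(305, 56) by repeated division:
305 = 5×56 + 25
56 = 2×25 + 6
25 = 4×6 + 1
6 = 6×1 + 0
gcd = 1, so the inverse exists. Back-substitute:
1 = 25 − 4·6
1 = −4·56 + 9·25
1 = 9·305 − 49·56
Thus 56·(-49) ≡ 1 (mod 305); reducing, -49 mod 305 = 256.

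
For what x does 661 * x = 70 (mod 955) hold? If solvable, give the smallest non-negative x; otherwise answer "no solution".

First find gcd(661, 955):
955 = 1×661 + 294
661 = 2×294 + 73
294 = 4×73 + 2
73 = 36×2 + 1
2 = 2×1 + 0
gcd = 1, so a unique solution mod 955 exists.
Back-substitute for the Bézout coefficients:
1 = 73 − 36·2
1 = −36·294 + 145·73
1 = 145·661 − 326·294
1 = −326·955 + 471·661
So 661·(471) ≡ 1 (mod 955), giving 661⁻¹ ≡ 471.
x ≡ 661⁻¹·70 ≡ 471·70 ≡ 500 (mod 955).

500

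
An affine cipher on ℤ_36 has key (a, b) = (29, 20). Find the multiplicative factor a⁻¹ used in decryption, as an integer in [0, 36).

5

Extended Euclidean algorithm:
36 = 1×29 + 7
29 = 4×7 + 1
7 = 7×1 + 0
The gcd is 1. Working backward:
1 = 29 − 4·7
1 = −4·36 + 5·29
So 29·5 ≡ 1 (mod 36).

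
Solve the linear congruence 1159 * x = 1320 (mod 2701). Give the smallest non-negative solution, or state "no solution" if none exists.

924

First find gcd(1159, 2701):
2701 = 2×1159 + 383
1159 = 3×383 + 10
383 = 38×10 + 3
10 = 3×3 + 1
3 = 3×1 + 0
gcd = 1, so a unique solution mod 2701 exists.
Back-substitute for the Bézout coefficients:
1 = 10 − 3·3
1 = −3·383 + 115·10
1 = 115·1159 − 348·383
1 = −348·2701 + 811·1159
So 1159·(811) ≡ 1 (mod 2701), giving 1159⁻¹ ≡ 811.
x ≡ 1159⁻¹·1320 ≡ 811·1320 ≡ 924 (mod 2701).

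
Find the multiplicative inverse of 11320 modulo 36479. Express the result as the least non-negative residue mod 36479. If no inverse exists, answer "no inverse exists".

9413

Run Euclid on (36479, 11320):
36479 = 3*11320 + 2519
11320 = 4*2519 + 1244
2519 = 2*1244 + 31
1244 = 40*31 + 4
31 = 7*4 + 3
4 = 1*3 + 1
3 = 3*1 + 0
Since gcd(11320, 36479) = 1, back-substitute to write 1 as a combination:
1 = 4 − 3
1 = −31 + 8·4
1 = 8·1244 − 321·31
1 = −321·2519 + 650·1244
1 = 650·11320 − 2921·2519
1 = −2921·36479 + 9413·11320
So 11320·9413 ≡ 1 (mod 36479).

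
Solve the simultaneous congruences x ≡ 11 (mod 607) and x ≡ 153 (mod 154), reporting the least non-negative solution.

63139

Write x = 11 + 607·k. Then 607·k ≡ 153 − 11 ≡ 142 (mod 154).
Need 607⁻¹ mod 154. Extended Euclid on (154, 145):
154 = 1*145 + 9
145 = 16*9 + 1
9 = 9*1 + 0
Back-substitute:
1 = 145 − 16·9
1 = −16·154 + 17·145
607⁻¹ ≡ 17 (mod 154), so k ≡ 17·142 ≡ 104 (mod 154).
x = 11 + 607·104 = 63139.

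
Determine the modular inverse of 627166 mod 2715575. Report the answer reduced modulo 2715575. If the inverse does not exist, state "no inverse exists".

Run Euclid on (2715575, 627166):
2715575 = 4*627166 + 206911
627166 = 3*206911 + 6433
206911 = 32*6433 + 1055
6433 = 6*1055 + 103
1055 = 10*103 + 25
103 = 4*25 + 3
25 = 8*3 + 1
3 = 3*1 + 0
The gcd is 1. Working backward:
1 = 25 − 8·3
1 = −8·103 + 33·25
1 = 33·1055 − 338·103
1 = −338·6433 + 2061·1055
1 = 2061·206911 − 66290·6433
1 = −66290·627166 + 200931·206911
1 = 200931·2715575 − 870014·627166
Thus 627166·(-870014) ≡ 1 (mod 2715575); reducing, -870014 mod 2715575 = 1845561.

1845561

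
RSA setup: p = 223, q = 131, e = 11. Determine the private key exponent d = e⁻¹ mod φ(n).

7871

φ(n) = (p−1)(q−1) = 222·130 = 28860.
Need d with 11·d ≡ 1 (mod 28860). Apply the extended Euclidean algorithm:
28860 = 2623×11 + 7
11 = 1×7 + 4
7 = 1×4 + 3
4 = 1×3 + 1
3 = 3×1 + 0
Back-substitute:
1 = 4 − 3
1 = −7 + 2·4
1 = 2·11 − 3·7
1 = −3·28860 + 7871·11
So 11·7871 ≡ 1 (mod 28860), hence d = 7871.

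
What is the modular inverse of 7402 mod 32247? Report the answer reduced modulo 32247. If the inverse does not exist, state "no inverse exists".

Extended Euclidean algorithm:
32247 = 4·7402 + 2639
7402 = 2·2639 + 2124
2639 = 1·2124 + 515
2124 = 4·515 + 64
515 = 8·64 + 3
64 = 21·3 + 1
3 = 3·1 + 0
gcd = 1, so the inverse exists. Back-substitute:
1 = 64 − 21·3
1 = −21·515 + 169·64
1 = 169·2124 − 697·515
1 = −697·2639 + 866·2124
1 = 866·7402 − 2429·2639
1 = −2429·32247 + 10582·7402
So 7402·10582 ≡ 1 (mod 32247).

10582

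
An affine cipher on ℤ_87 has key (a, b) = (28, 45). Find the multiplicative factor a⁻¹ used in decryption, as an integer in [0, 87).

Run Euclid on (87, 28):
87 = 3·28 + 3
28 = 9·3 + 1
3 = 3·1 + 0
The gcd is 1. Working backward:
1 = 28 − 9·3
1 = −9·87 + 28·28
So 28·28 ≡ 1 (mod 87).

28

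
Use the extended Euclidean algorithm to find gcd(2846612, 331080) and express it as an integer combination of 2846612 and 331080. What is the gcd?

Repeated division:
2846612 = 8×331080 + 197972
331080 = 1×197972 + 133108
197972 = 1×133108 + 64864
133108 = 2×64864 + 3380
64864 = 19×3380 + 644
3380 = 5×644 + 160
644 = 4×160 + 4
160 = 40×4 + 0
gcd(2846612, 331080) = 4.
Express as a combination:
4 = 644 − 4·160
4 = −4·3380 + 21·644
4 = 21·64864 − 403·3380
4 = −403·133108 + 827·64864
4 = 827·197972 − 1230·133108
4 = −1230·331080 + 2057·197972
4 = 2057·2846612 − 17686·331080
So 4 = (2057)·2846612 + (-17686)·331080.

4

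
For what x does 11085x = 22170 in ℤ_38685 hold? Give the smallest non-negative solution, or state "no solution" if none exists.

First find gcd(11085, 38685):
38685 = 3*11085 + 5430
11085 = 2*5430 + 225
5430 = 24*225 + 30
225 = 7*30 + 15
30 = 2*15 + 0
gcd = 15 and 15 | 22170, so solutions exist. Divide through by 15: 739x ≡ 1478 (mod 2579).
Now find 739⁻¹ mod 2579:
2579 = 3×739 + 362
739 = 2×362 + 15
362 = 24×15 + 2
15 = 7×2 + 1
2 = 2×1 + 0
Back-substitute:
1 = 15 − 7·2
1 = −7·362 + 169·15
1 = 169·739 − 345·362
1 = −345·2579 + 1204·739
So 739⁻¹ ≡ 1204 (mod 2579).
Then x ≡ 1204·1478 ≡ 2 (mod 2579); the smallest non-negative solution is x = 2.

2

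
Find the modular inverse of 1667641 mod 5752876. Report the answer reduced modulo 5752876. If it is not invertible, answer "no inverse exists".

4341469

gcd(5752876, 1667641) by repeated division:
5752876 = 3*1667641 + 749953
1667641 = 2*749953 + 167735
749953 = 4*167735 + 79013
167735 = 2*79013 + 9709
79013 = 8*9709 + 1341
9709 = 7*1341 + 322
1341 = 4*322 + 53
322 = 6*53 + 4
53 = 13*4 + 1
4 = 4*1 + 0
gcd = 1, so the inverse exists. Back-substitute:
1 = 53 − 13·4
1 = −13·322 + 79·53
1 = 79·1341 − 329·322
1 = −329·9709 + 2382·1341
1 = 2382·79013 − 19385·9709
1 = −19385·167735 + 41152·79013
1 = 41152·749953 − 183993·167735
1 = −183993·1667641 + 409138·749953
1 = 409138·5752876 − 1411407·1667641
So 1667641·(-1411407) ≡ 1 (mod 5752876), and -1411407 ≡ 4341469 (mod 5752876).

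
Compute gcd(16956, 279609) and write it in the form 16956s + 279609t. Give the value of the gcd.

3

Euclidean algorithm:
279609 = 16*16956 + 8313
16956 = 2*8313 + 330
8313 = 25*330 + 63
330 = 5*63 + 15
63 = 4*15 + 3
15 = 5*3 + 0
gcd(16956, 279609) = 3.
Back-substituting:
3 = 63 − 4·15
3 = −4·330 + 21·63
3 = 21·8313 − 529·330
3 = −529·16956 + 1079·8313
3 = 1079·279609 − 17793·16956
So 3 = (1079)·279609 + (-17793)·16956.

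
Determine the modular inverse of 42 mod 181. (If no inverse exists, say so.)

125

Apply the Euclidean algorithm to 181 and 42:
181 = 4*42 + 13
42 = 3*13 + 3
13 = 4*3 + 1
3 = 3*1 + 0
gcd = 1, so the inverse exists. Back-substitute:
1 = 13 − 4·3
1 = −4·42 + 13·13
1 = 13·181 − 56·42
Hence 42⁻¹ ≡ -56 ≡ 125 (mod 181).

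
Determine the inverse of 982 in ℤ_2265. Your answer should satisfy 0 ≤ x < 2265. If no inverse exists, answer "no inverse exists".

Extended Euclidean algorithm:
2265 = 2*982 + 301
982 = 3*301 + 79
301 = 3*79 + 64
79 = 1*64 + 15
64 = 4*15 + 4
15 = 3*4 + 3
4 = 1*3 + 1
3 = 3*1 + 0
Since gcd(982, 2265) = 1, back-substitute to write 1 as a combination:
1 = 4 − 3
1 = −15 + 4·4
1 = 4·64 − 17·15
1 = −17·79 + 21·64
1 = 21·301 − 80·79
1 = −80·982 + 261·301
1 = 261·2265 − 602·982
Thus 982·(-602) ≡ 1 (mod 2265); reducing, -602 mod 2265 = 1663.

1663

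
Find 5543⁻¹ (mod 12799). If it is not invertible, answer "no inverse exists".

12007

Run Euclid on (12799, 5543):
12799 = 2*5543 + 1713
5543 = 3*1713 + 404
1713 = 4*404 + 97
404 = 4*97 + 16
97 = 6*16 + 1
16 = 16*1 + 0
Since gcd(5543, 12799) = 1, back-substitute to write 1 as a combination:
1 = 97 − 6·16
1 = −6·404 + 25·97
1 = 25·1713 − 106·404
1 = −106·5543 + 343·1713
1 = 343·12799 − 792·5543
Hence 5543⁻¹ ≡ -792 ≡ 12007 (mod 12799).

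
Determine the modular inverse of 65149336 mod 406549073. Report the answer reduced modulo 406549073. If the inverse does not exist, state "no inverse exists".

Compute gcd(65149336, 406549073):
406549073 = 6·65149336 + 15653057
65149336 = 4·15653057 + 2537108
15653057 = 6·2537108 + 430409
2537108 = 5·430409 + 385063
430409 = 1·385063 + 45346
385063 = 8·45346 + 22295
45346 = 2·22295 + 756
22295 = 29·756 + 371
756 = 2·371 + 14
371 = 26·14 + 7
14 = 2·7 + 0
Since gcd = 7 > 1, 65149336 is not a unit mod 406549073.

no inverse exists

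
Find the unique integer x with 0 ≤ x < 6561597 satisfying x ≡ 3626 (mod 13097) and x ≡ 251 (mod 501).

3539816

Write x = 3626 + 13097·k. Then 13097·k ≡ 251 − 3626 ≡ 132 (mod 501).
Need 13097⁻¹ mod 501. Extended Euclid on (501, 71):
501 = 7*71 + 4
71 = 17*4 + 3
4 = 1*3 + 1
3 = 3*1 + 0
Back-substitute:
1 = 4 − 3
1 = −71 + 18·4
1 = 18·501 − 127·71
13097⁻¹ ≡ 374 (mod 501), so k ≡ 374·132 ≡ 270 (mod 501).
x = 3626 + 13097·270 = 3539816.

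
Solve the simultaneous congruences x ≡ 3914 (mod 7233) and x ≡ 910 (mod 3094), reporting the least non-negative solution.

8784776

Write x = 3914 + 7233·k. Then 7233·k ≡ 910 − 3914 ≡ 90 (mod 3094).
Need 7233⁻¹ mod 3094. Extended Euclid on (3094, 1045):
3094 = 2*1045 + 1004
1045 = 1*1004 + 41
1004 = 24*41 + 20
41 = 2*20 + 1
20 = 20*1 + 0
Back-substitute:
1 = 41 − 2·20
1 = −2·1004 + 49·41
1 = 49·1045 − 51·1004
1 = −51·3094 + 151·1045
7233⁻¹ ≡ 151 (mod 3094), so k ≡ 151·90 ≡ 1214 (mod 3094).
x = 3914 + 7233·1214 = 8784776.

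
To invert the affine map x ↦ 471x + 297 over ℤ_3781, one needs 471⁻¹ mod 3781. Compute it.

Apply the Euclidean algorithm to 3781 and 471:
3781 = 8·471 + 13
471 = 36·13 + 3
13 = 4·3 + 1
3 = 3·1 + 0
gcd = 1, so the inverse exists. Back-substitute:
1 = 13 − 4·3
1 = −4·471 + 145·13
1 = 145·3781 − 1164·471
Hence 471⁻¹ ≡ -1164 ≡ 2617 (mod 3781).

2617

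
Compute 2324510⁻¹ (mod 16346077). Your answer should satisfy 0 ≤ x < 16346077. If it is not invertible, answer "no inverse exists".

2261909

gcd(16346077, 2324510) by repeated division:
16346077 = 7·2324510 + 74507
2324510 = 31·74507 + 14793
74507 = 5·14793 + 542
14793 = 27·542 + 159
542 = 3·159 + 65
159 = 2·65 + 29
65 = 2·29 + 7
29 = 4·7 + 1
7 = 7·1 + 0
The gcd is 1. Working backward:
1 = 29 − 4·7
1 = −4·65 + 9·29
1 = 9·159 − 22·65
1 = −22·542 + 75·159
1 = 75·14793 − 2047·542
1 = −2047·74507 + 10310·14793
1 = 10310·2324510 − 321657·74507
1 = −321657·16346077 + 2261909·2324510
So 2324510·2261909 ≡ 1 (mod 16346077).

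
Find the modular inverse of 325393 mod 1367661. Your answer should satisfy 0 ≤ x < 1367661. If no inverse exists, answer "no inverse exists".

Extended Euclidean algorithm:
1367661 = 4×325393 + 66089
325393 = 4×66089 + 61037
66089 = 1×61037 + 5052
61037 = 12×5052 + 413
5052 = 12×413 + 96
413 = 4×96 + 29
96 = 3×29 + 9
29 = 3×9 + 2
9 = 4×2 + 1
2 = 2×1 + 0
gcd = 1, so the inverse exists. Back-substitute:
1 = 9 − 4·2
1 = −4·29 + 13·9
1 = 13·96 − 43·29
1 = −43·413 + 185·96
1 = 185·5052 − 2263·413
1 = −2263·61037 + 27341·5052
1 = 27341·66089 − 29604·61037
1 = −29604·325393 + 145757·66089
1 = 145757·1367661 − 612632·325393
Thus 325393·(-612632) ≡ 1 (mod 1367661); reducing, -612632 mod 1367661 = 755029.

755029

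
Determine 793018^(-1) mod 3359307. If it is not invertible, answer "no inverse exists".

Apply the Euclidean algorithm to 3359307 and 793018:
3359307 = 4*793018 + 187235
793018 = 4*187235 + 44078
187235 = 4*44078 + 10923
44078 = 4*10923 + 386
10923 = 28*386 + 115
386 = 3*115 + 41
115 = 2*41 + 33
41 = 1*33 + 8
33 = 4*8 + 1
8 = 8*1 + 0
gcd = 1, so the inverse exists. Back-substitute:
1 = 33 − 4·8
1 = −4·41 + 5·33
1 = 5·115 − 14·41
1 = −14·386 + 47·115
1 = 47·10923 − 1330·386
1 = −1330·44078 + 5367·10923
1 = 5367·187235 − 22798·44078
1 = −22798·793018 + 96559·187235
1 = 96559·3359307 − 409034·793018
Thus 793018·(-409034) ≡ 1 (mod 3359307); reducing, -409034 mod 3359307 = 2950273.

2950273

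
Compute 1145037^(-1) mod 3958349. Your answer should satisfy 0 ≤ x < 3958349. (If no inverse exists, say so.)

2995198

Apply the Euclidean algorithm to 3958349 and 1145037:
3958349 = 3·1145037 + 523238
1145037 = 2·523238 + 98561
523238 = 5·98561 + 30433
98561 = 3·30433 + 7262
30433 = 4·7262 + 1385
7262 = 5·1385 + 337
1385 = 4·337 + 37
337 = 9·37 + 4
37 = 9·4 + 1
4 = 4·1 + 0
The gcd is 1. Working backward:
1 = 37 − 9·4
1 = −9·337 + 82·37
1 = 82·1385 − 337·337
1 = −337·7262 + 1767·1385
1 = 1767·30433 − 7405·7262
1 = −7405·98561 + 23982·30433
1 = 23982·523238 − 127315·98561
1 = −127315·1145037 + 278612·523238
1 = 278612·3958349 − 963151·1145037
Hence 1145037⁻¹ ≡ -963151 ≡ 2995198 (mod 3958349).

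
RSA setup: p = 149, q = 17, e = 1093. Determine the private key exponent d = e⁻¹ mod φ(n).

13

φ(n) = (p−1)(q−1) = 148·16 = 2368.
Need d with 1093·d ≡ 1 (mod 2368). Apply the extended Euclidean algorithm:
2368 = 2*1093 + 182
1093 = 6*182 + 1
182 = 182*1 + 0
Back-substitute:
1 = 1093 − 6·182
1 = −6·2368 + 13·1093
So 1093·13 ≡ 1 (mod 2368), hence d = 13.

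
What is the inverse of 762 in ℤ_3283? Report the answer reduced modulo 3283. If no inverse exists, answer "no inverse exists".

Run Euclid on (3283, 762):
3283 = 4·762 + 235
762 = 3·235 + 57
235 = 4·57 + 7
57 = 8·7 + 1
7 = 7·1 + 0
The gcd is 1. Working backward:
1 = 57 − 8·7
1 = −8·235 + 33·57
1 = 33·762 − 107·235
1 = −107·3283 + 461·762
So 762·461 ≡ 1 (mod 3283).

461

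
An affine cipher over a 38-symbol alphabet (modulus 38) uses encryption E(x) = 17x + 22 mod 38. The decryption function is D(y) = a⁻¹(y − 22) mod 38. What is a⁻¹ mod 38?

9

Apply the Euclidean algorithm to 38 and 17:
38 = 2*17 + 4
17 = 4*4 + 1
4 = 4*1 + 0
The gcd is 1. Working backward:
1 = 17 − 4·4
1 = −4·38 + 9·17
So 17·9 ≡ 1 (mod 38).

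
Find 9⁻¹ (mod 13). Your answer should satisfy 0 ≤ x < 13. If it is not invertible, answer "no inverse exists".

3

Extended Euclidean algorithm:
13 = 1×9 + 4
9 = 2×4 + 1
4 = 4×1 + 0
Since gcd(9, 13) = 1, back-substitute to write 1 as a combination:
1 = 9 − 2·4
1 = −2·13 + 3·9
So 9·3 ≡ 1 (mod 13).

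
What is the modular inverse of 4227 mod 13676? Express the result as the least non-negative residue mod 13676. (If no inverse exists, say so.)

Apply the Euclidean algorithm to 13676 and 4227:
13676 = 3*4227 + 995
4227 = 4*995 + 247
995 = 4*247 + 7
247 = 35*7 + 2
7 = 3*2 + 1
2 = 2*1 + 0
gcd = 1, so the inverse exists. Back-substitute:
1 = 7 − 3·2
1 = −3·247 + 106·7
1 = 106·995 − 427·247
1 = −427·4227 + 1814·995
1 = 1814·13676 − 5869·4227
Thus 4227·(-5869) ≡ 1 (mod 13676); reducing, -5869 mod 13676 = 7807.

7807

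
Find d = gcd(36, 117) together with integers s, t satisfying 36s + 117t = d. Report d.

9

Euclidean algorithm:
117 = 3·36 + 9
36 = 4·9 + 0
gcd(36, 117) = 9.
Express as a combination:
9 = 117 − 3·36
So 9 = (1)·117 + (-3)·36.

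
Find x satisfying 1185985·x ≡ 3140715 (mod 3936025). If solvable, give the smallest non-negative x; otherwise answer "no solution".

First find gcd(1185985, 3936025):
3936025 = 3·1185985 + 378070
1185985 = 3·378070 + 51775
378070 = 7·51775 + 15645
51775 = 3·15645 + 4840
15645 = 3·4840 + 1125
4840 = 4·1125 + 340
1125 = 3·340 + 105
340 = 3·105 + 25
105 = 4·25 + 5
25 = 5·5 + 0
gcd = 5 and 5 | 3140715, so solutions exist. Divide through by 5: 237197x ≡ 628143 (mod 787205).
Now find 237197⁻¹ mod 787205:
787205 = 3·237197 + 75614
237197 = 3·75614 + 10355
75614 = 7·10355 + 3129
10355 = 3·3129 + 968
3129 = 3·968 + 225
968 = 4·225 + 68
225 = 3·68 + 21
68 = 3·21 + 5
21 = 4·5 + 1
5 = 5·1 + 0
Back-substitute:
1 = 21 − 4·5
1 = −4·68 + 13·21
1 = 13·225 − 43·68
1 = −43·968 + 185·225
1 = 185·3129 − 598·968
1 = −598·10355 + 1979·3129
1 = 1979·75614 − 14451·10355
1 = −14451·237197 + 45332·75614
1 = 45332·787205 − 150447·237197
So 237197·(-150447) ≡ 1 (mod 787205), i.e. 237197⁻¹ ≡ 636758.
Then x ≡ 636758·628143 ≡ 155919 (mod 787205); the smallest non-negative solution is x = 155919.

155919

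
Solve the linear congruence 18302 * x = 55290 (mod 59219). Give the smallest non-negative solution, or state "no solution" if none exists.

First find gcd(18302, 59219):
59219 = 3*18302 + 4313
18302 = 4*4313 + 1050
4313 = 4*1050 + 113
1050 = 9*113 + 33
113 = 3*33 + 14
33 = 2*14 + 5
14 = 2*5 + 4
5 = 1*4 + 1
4 = 4*1 + 0
gcd = 1, so a unique solution mod 59219 exists.
Back-substitute for the Bézout coefficients:
1 = 5 − 4
1 = −14 + 3·5
1 = 3·33 − 7·14
1 = −7·113 + 24·33
1 = 24·1050 − 223·113
1 = −223·4313 + 916·1050
1 = 916·18302 − 3887·4313
1 = −3887·59219 + 12577·18302
So 18302·(12577) ≡ 1 (mod 59219), giving 18302⁻¹ ≡ 12577.
x ≡ 18302⁻¹·55290 ≡ 12577·55290 ≡ 32832 (mod 59219).

32832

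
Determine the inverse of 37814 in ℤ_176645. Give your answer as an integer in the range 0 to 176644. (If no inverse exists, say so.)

no inverse exists

Euclidean algorithm on 176645, 37814:
176645 = 4*37814 + 25389
37814 = 1*25389 + 12425
25389 = 2*12425 + 539
12425 = 23*539 + 28
539 = 19*28 + 7
28 = 4*7 + 0
The gcd is 7, not 1, hence no inverse exists.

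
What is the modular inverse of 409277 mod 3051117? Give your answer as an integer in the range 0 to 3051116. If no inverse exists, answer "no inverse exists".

102803

Run Euclid on (3051117, 409277):
3051117 = 7×409277 + 186178
409277 = 2×186178 + 36921
186178 = 5×36921 + 1573
36921 = 23×1573 + 742
1573 = 2×742 + 89
742 = 8×89 + 30
89 = 2×30 + 29
30 = 1×29 + 1
29 = 29×1 + 0
gcd = 1, so the inverse exists. Back-substitute:
1 = 30 − 29
1 = −89 + 3·30
1 = 3·742 − 25·89
1 = −25·1573 + 53·742
1 = 53·36921 − 1244·1573
1 = −1244·186178 + 6273·36921
1 = 6273·409277 − 13790·186178
1 = −13790·3051117 + 102803·409277
So 409277·102803 ≡ 1 (mod 3051117).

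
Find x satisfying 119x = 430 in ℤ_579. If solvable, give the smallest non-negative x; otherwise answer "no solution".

62

First find gcd(119, 579):
579 = 4*119 + 103
119 = 1*103 + 16
103 = 6*16 + 7
16 = 2*7 + 2
7 = 3*2 + 1
2 = 2*1 + 0
gcd = 1, so a unique solution mod 579 exists.
Back-substitute for the Bézout coefficients:
1 = 7 − 3·2
1 = −3·16 + 7·7
1 = 7·103 − 45·16
1 = −45·119 + 52·103
1 = 52·579 − 253·119
So 119·(-253) ≡ 1 (mod 579), giving 119⁻¹ ≡ 326.
x ≡ 119⁻¹·430 ≡ 326·430 ≡ 62 (mod 579).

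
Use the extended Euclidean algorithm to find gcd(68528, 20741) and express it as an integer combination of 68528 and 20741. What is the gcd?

1

Apply Euclid's algorithm to 68528 and 20741:
68528 = 3·20741 + 6305
20741 = 3·6305 + 1826
6305 = 3·1826 + 827
1826 = 2·827 + 172
827 = 4·172 + 139
172 = 1·139 + 33
139 = 4·33 + 7
33 = 4·7 + 5
7 = 1·5 + 2
5 = 2·2 + 1
2 = 2·1 + 0
gcd(68528, 20741) = 1.
Working backward:
1 = 5 − 2·2
1 = −2·7 + 3·5
1 = 3·33 − 14·7
1 = −14·139 + 59·33
1 = 59·172 − 73·139
1 = −73·827 + 351·172
1 = 351·1826 − 775·827
1 = −775·6305 + 2676·1826
1 = 2676·20741 − 8803·6305
1 = −8803·68528 + 29085·20741
So 1 = (-8803)·68528 + (29085)·20741.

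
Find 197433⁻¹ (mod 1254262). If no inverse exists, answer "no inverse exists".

Apply the Euclidean algorithm to 1254262 and 197433:
1254262 = 6×197433 + 69664
197433 = 2×69664 + 58105
69664 = 1×58105 + 11559
58105 = 5×11559 + 310
11559 = 37×310 + 89
310 = 3×89 + 43
89 = 2×43 + 3
43 = 14×3 + 1
3 = 3×1 + 0
The gcd is 1. Working backward:
1 = 43 − 14·3
1 = −14·89 + 29·43
1 = 29·310 − 101·89
1 = −101·11559 + 3766·310
1 = 3766·58105 − 18931·11559
1 = −18931·69664 + 22697·58105
1 = 22697·197433 − 64325·69664
1 = −64325·1254262 + 408647·197433
So 197433·408647 ≡ 1 (mod 1254262).

408647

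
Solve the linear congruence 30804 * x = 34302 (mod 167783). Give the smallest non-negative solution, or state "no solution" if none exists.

60820

First find gcd(30804, 167783):
167783 = 5×30804 + 13763
30804 = 2×13763 + 3278
13763 = 4×3278 + 651
3278 = 5×651 + 23
651 = 28×23 + 7
23 = 3×7 + 2
7 = 3×2 + 1
2 = 2×1 + 0
gcd = 1, so a unique solution mod 167783 exists.
Back-substitute for the Bézout coefficients:
1 = 7 − 3·2
1 = −3·23 + 10·7
1 = 10·651 − 283·23
1 = −283·3278 + 1425·651
1 = 1425·13763 − 5983·3278
1 = −5983·30804 + 13391·13763
1 = 13391·167783 − 72938·30804
So 30804·(-72938) ≡ 1 (mod 167783), giving 30804⁻¹ ≡ 94845.
x ≡ 30804⁻¹·34302 ≡ 94845·34302 ≡ 60820 (mod 167783).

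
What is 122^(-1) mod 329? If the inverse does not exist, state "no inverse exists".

89

gcd(329, 122) by repeated division:
329 = 2·122 + 85
122 = 1·85 + 37
85 = 2·37 + 11
37 = 3·11 + 4
11 = 2·4 + 3
4 = 1·3 + 1
3 = 3·1 + 0
The gcd is 1. Working backward:
1 = 4 − 3
1 = −11 + 3·4
1 = 3·37 − 10·11
1 = −10·85 + 23·37
1 = 23·122 − 33·85
1 = −33·329 + 89·122
So 122·89 ≡ 1 (mod 329).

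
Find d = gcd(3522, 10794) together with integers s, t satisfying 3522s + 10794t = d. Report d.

Euclidean algorithm:
10794 = 3×3522 + 228
3522 = 15×228 + 102
228 = 2×102 + 24
102 = 4×24 + 6
24 = 4×6 + 0
gcd(3522, 10794) = 6.
Express as a combination:
6 = 102 − 4·24
6 = −4·228 + 9·102
6 = 9·3522 − 139·228
6 = −139·10794 + 426·3522
So 6 = (-139)·10794 + (426)·3522.

6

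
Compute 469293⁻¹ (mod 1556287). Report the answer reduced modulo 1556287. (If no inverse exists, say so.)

385370

Run Euclid on (1556287, 469293):
1556287 = 3·469293 + 148408
469293 = 3·148408 + 24069
148408 = 6·24069 + 3994
24069 = 6·3994 + 105
3994 = 38·105 + 4
105 = 26·4 + 1
4 = 4·1 + 0
Since gcd(469293, 1556287) = 1, back-substitute to write 1 as a combination:
1 = 105 − 26·4
1 = −26·3994 + 989·105
1 = 989·24069 − 5960·3994
1 = −5960·148408 + 36749·24069
1 = 36749·469293 − 116207·148408
1 = −116207·1556287 + 385370·469293
So 469293·385370 ≡ 1 (mod 1556287).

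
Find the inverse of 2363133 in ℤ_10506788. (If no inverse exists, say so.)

1739089

Apply the Euclidean algorithm to 10506788 and 2363133:
10506788 = 4·2363133 + 1054256
2363133 = 2·1054256 + 254621
1054256 = 4·254621 + 35772
254621 = 7·35772 + 4217
35772 = 8·4217 + 2036
4217 = 2·2036 + 145
2036 = 14·145 + 6
145 = 24·6 + 1
6 = 6·1 + 0
gcd = 1, so the inverse exists. Back-substitute:
1 = 145 − 24·6
1 = −24·2036 + 337·145
1 = 337·4217 − 698·2036
1 = −698·35772 + 5921·4217
1 = 5921·254621 − 42145·35772
1 = −42145·1054256 + 174501·254621
1 = 174501·2363133 − 391147·1054256
1 = −391147·10506788 + 1739089·2363133
So 2363133·1739089 ≡ 1 (mod 10506788).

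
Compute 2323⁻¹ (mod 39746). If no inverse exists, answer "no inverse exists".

gcd(39746, 2323) by repeated division:
39746 = 17×2323 + 255
2323 = 9×255 + 28
255 = 9×28 + 3
28 = 9×3 + 1
3 = 3×1 + 0
The gcd is 1. Working backward:
1 = 28 − 9·3
1 = −9·255 + 82·28
1 = 82·2323 − 747·255
1 = −747·39746 + 12781·2323
So 2323·12781 ≡ 1 (mod 39746).

12781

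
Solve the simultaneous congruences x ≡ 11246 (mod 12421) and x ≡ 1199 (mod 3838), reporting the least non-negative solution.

Write x = 11246 + 12421·k. Then 12421·k ≡ 1199 − 11246 ≡ 1467 (mod 3838).
Need 12421⁻¹ mod 3838. Extended Euclid on (3838, 907):
3838 = 4×907 + 210
907 = 4×210 + 67
210 = 3×67 + 9
67 = 7×9 + 4
9 = 2×4 + 1
4 = 4×1 + 0
Back-substitute:
1 = 9 − 2·4
1 = −2·67 + 15·9
1 = 15·210 − 47·67
1 = −47·907 + 203·210
1 = 203·3838 − 859·907
12421⁻¹ ≡ 2979 (mod 3838), so k ≡ 2979·1467 ≡ 2549 (mod 3838).
x = 11246 + 12421·2549 = 31672375.

31672375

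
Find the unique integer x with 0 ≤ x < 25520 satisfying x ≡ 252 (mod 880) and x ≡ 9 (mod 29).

Write x = 252 + 880·k. Then 880·k ≡ 9 − 252 ≡ 18 (mod 29).
Need 880⁻¹ mod 29. Extended Euclid on (29, 10):
29 = 2*10 + 9
10 = 1*9 + 1
9 = 9*1 + 0
Back-substitute:
1 = 10 − 9
1 = −29 + 3·10
880⁻¹ ≡ 3 (mod 29), so k ≡ 3·18 ≡ 25 (mod 29).
x = 252 + 880·25 = 22252.

22252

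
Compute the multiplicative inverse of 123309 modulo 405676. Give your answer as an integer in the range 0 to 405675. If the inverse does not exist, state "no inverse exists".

13765

Apply the Euclidean algorithm to 405676 and 123309:
405676 = 3×123309 + 35749
123309 = 3×35749 + 16062
35749 = 2×16062 + 3625
16062 = 4×3625 + 1562
3625 = 2×1562 + 501
1562 = 3×501 + 59
501 = 8×59 + 29
59 = 2×29 + 1
29 = 29×1 + 0
The gcd is 1. Working backward:
1 = 59 − 2·29
1 = −2·501 + 17·59
1 = 17·1562 − 53·501
1 = −53·3625 + 123·1562
1 = 123·16062 − 545·3625
1 = −545·35749 + 1213·16062
1 = 1213·123309 − 4184·35749
1 = −4184·405676 + 13765·123309
So 123309·13765 ≡ 1 (mod 405676).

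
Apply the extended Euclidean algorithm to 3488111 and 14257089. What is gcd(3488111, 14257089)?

11

Euclidean algorithm:
14257089 = 4*3488111 + 304645
3488111 = 11*304645 + 137016
304645 = 2*137016 + 30613
137016 = 4*30613 + 14564
30613 = 2*14564 + 1485
14564 = 9*1485 + 1199
1485 = 1*1199 + 286
1199 = 4*286 + 55
286 = 5*55 + 11
55 = 5*11 + 0
gcd(3488111, 14257089) = 11.
Express as a combination:
11 = 286 − 5·55
11 = −5·1199 + 21·286
11 = 21·1485 − 26·1199
11 = −26·14564 + 255·1485
11 = 255·30613 − 536·14564
11 = −536·137016 + 2399·30613
11 = 2399·304645 − 5334·137016
11 = −5334·3488111 + 61073·304645
11 = 61073·14257089 − 249626·3488111
So 11 = (61073)·14257089 + (-249626)·3488111.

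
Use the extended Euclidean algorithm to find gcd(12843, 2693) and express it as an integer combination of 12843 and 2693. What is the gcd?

1

Repeated division:
12843 = 4*2693 + 2071
2693 = 1*2071 + 622
2071 = 3*622 + 205
622 = 3*205 + 7
205 = 29*7 + 2
7 = 3*2 + 1
2 = 2*1 + 0
gcd(12843, 2693) = 1.
Working backward:
1 = 7 − 3·2
1 = −3·205 + 88·7
1 = 88·622 − 267·205
1 = −267·2071 + 889·622
1 = 889·2693 − 1156·2071
1 = −1156·12843 + 5513·2693
So 1 = (-1156)·12843 + (5513)·2693.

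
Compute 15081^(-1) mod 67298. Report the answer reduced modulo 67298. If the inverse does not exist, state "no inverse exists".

Euclidean algorithm on 67298, 15081:
67298 = 4*15081 + 6974
15081 = 2*6974 + 1133
6974 = 6*1133 + 176
1133 = 6*176 + 77
176 = 2*77 + 22
77 = 3*22 + 11
22 = 2*11 + 0
The gcd is 11, not 1, hence no inverse exists.

no inverse exists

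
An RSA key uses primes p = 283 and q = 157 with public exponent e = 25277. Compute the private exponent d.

26957

φ(n) = (p−1)(q−1) = 282·156 = 43992.
Need d with 25277·d ≡ 1 (mod 43992). Apply the extended Euclidean algorithm:
43992 = 1·25277 + 18715
25277 = 1·18715 + 6562
18715 = 2·6562 + 5591
6562 = 1·5591 + 971
5591 = 5·971 + 736
971 = 1·736 + 235
736 = 3·235 + 31
235 = 7·31 + 18
31 = 1·18 + 13
18 = 1·13 + 5
13 = 2·5 + 3
5 = 1·3 + 2
3 = 1·2 + 1
2 = 2·1 + 0
Back-substitute:
1 = 3 − 2
1 = −5 + 2·3
1 = 2·13 − 5·5
1 = −5·18 + 7·13
1 = 7·31 − 12·18
1 = −12·235 + 91·31
1 = 91·736 − 285·235
1 = −285·971 + 376·736
1 = 376·5591 − 2165·971
1 = −2165·6562 + 2541·5591
1 = 2541·18715 − 7247·6562
1 = −7247·25277 + 9788·18715
1 = 9788·43992 − 17035·25277
So 25277·(-17035) ≡ 1 (mod 43992), hence d ≡ -17035 ≡ 26957 (mod 43992).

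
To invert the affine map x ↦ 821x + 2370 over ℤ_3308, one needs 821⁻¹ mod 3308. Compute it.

689

Run Euclid on (3308, 821):
3308 = 4×821 + 24
821 = 34×24 + 5
24 = 4×5 + 4
5 = 1×4 + 1
4 = 4×1 + 0
The gcd is 1. Working backward:
1 = 5 − 4
1 = −24 + 5·5
1 = 5·821 − 171·24
1 = −171·3308 + 689·821
So 821·689 ≡ 1 (mod 3308).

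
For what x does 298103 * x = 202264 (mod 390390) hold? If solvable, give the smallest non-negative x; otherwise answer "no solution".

gcd(298103, 390390):
390390 = 1*298103 + 92287
298103 = 3*92287 + 21242
92287 = 4*21242 + 7319
21242 = 2*7319 + 6604
7319 = 1*6604 + 715
6604 = 9*715 + 169
715 = 4*169 + 39
169 = 4*39 + 13
39 = 3*13 + 0
gcd = 13, but 13 ∤ 202264, so the congruence has no solution.

no solution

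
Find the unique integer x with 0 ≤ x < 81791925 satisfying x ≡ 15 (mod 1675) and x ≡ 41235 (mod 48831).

Write x = 15 + 1675·k. Then 1675·k ≡ 41235 − 15 ≡ 41220 (mod 48831).
Need 1675⁻¹ mod 48831. Extended Euclid on (48831, 1675):
48831 = 29·1675 + 256
1675 = 6·256 + 139
256 = 1·139 + 117
139 = 1·117 + 22
117 = 5·22 + 7
22 = 3·7 + 1
7 = 7·1 + 0
Back-substitute:
1 = 22 − 3·7
1 = −3·117 + 16·22
1 = 16·139 − 19·117
1 = −19·256 + 35·139
1 = 35·1675 − 229·256
1 = −229·48831 + 6676·1675
1675⁻¹ ≡ 6676 (mod 48831), so k ≡ 6676·41220 ≡ 22035 (mod 48831).
x = 15 + 1675·22035 = 36908640.

36908640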